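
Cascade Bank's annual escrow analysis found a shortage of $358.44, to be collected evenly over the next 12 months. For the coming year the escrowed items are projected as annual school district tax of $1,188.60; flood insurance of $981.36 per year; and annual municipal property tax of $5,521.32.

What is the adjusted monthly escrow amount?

$670.81

School district tax — $1,188.60 annually
Flood insurance — $981.36 annually
Municipal property tax — $5,521.32 annually
Yearly total = $7,691.28
Monthly escrow = $7,691.28 ÷ 12 = $640.94
Monthly shortage recovery: $358.44 ÷ 12 = $29.87
New monthly escrow = $640.94 + $29.87 = $670.81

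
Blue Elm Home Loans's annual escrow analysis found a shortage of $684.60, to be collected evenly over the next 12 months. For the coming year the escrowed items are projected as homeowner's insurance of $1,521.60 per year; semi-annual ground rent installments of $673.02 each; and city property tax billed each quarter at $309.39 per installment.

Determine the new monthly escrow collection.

Homeowner's insurance = $1,521.60 per year
Ground rent = $673.02 × 2 = $1,346.04 per year
City property tax = $309.39 × 4 = $1,237.56 per year
Yearly total = $1,521.60 + $1,346.04 + $1,237.56 = $4,105.20
Monthly escrow = $4,105.20 / 12 = $342.10
Shortage spread = $684.60 ÷ 12 = $57.05/mo
New monthly escrow = $342.10 + $57.05 = $399.15

$399.15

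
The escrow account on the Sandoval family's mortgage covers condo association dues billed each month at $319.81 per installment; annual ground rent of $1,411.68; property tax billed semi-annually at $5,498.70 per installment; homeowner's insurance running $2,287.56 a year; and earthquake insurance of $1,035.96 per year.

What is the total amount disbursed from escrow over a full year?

$19,570.32

Condo association dues — $319.81 × 12 = $3,837.72/yr
Ground rent — $1,411.68/yr
Property tax — $5,498.70 × 2 = $10,997.40/yr
Homeowner's insurance — $2,287.56/yr
Earthquake insurance — $1,035.96/yr
Total per year = $19,570.32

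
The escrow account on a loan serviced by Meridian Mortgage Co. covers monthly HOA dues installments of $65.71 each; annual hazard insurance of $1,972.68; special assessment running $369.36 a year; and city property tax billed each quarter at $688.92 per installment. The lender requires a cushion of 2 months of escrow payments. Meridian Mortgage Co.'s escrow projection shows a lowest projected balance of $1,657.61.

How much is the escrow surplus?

$676.57

HOA dues = $65.71 × 12 = $788.52 per year
Hazard insurance = $1,972.68 per year
Special assessment = $369.36 per year
City property tax = $688.92 × 4 = $2,755.68 per year
Annual escrow total = $5,886.24
Base monthly escrow = $5,886.24 ÷ 12 = $490.52
Cushion = 2 × $490.52 = $981.04
Excess over cushion: $1,657.61 − $981.04 = $676.57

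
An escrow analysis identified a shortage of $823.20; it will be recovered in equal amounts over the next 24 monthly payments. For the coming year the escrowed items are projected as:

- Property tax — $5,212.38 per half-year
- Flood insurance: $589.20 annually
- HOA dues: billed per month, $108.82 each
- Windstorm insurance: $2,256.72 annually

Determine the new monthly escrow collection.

Property tax = $5,212.38 × 2 = $10,424.76 per year
Flood insurance = $589.20 per year
HOA dues = $108.82 × 12 = $1,305.84 per year
Windstorm insurance = $2,256.72 per year
Combined annual = $10,424.76 + $589.20 + $1,305.84 + $2,256.72 = $14,576.52
Base monthly escrow = $14,576.52 / 12 = $1,214.71
Shortage spread = $823.20 / 24 = $34.30/mo
Adjusted monthly = $1,214.71 + $34.30 = $1,249.01

$1,249.01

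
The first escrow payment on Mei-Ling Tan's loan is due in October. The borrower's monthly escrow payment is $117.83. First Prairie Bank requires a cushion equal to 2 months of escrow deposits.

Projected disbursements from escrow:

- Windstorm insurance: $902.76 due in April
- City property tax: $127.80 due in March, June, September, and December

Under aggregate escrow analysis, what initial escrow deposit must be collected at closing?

Cushion = 2 × $117.83 = $235.66
Trial balance (start $0, +$117.83 each month, − disbursements):
  Oct: +$117.83 → $117.83
  Nov: +$117.83 → $235.66
  Dec: +$117.83 − $127.80 → $225.69
  Jan: +$117.83 → $343.52
  Feb: +$117.83 → $461.35
  Mar: +$117.83 − $127.80 → $451.38
  Apr: +$117.83 − $902.76 → -$333.55
  May: +$117.83 → -$215.72
  Jun: +$117.83 − $127.80 → -$225.69
  Jul: +$117.83 → -$107.86
  Aug: +$117.83 → $9.97
  Sep: +$117.83 − $127.80 → $0.00
Lowest trial balance = -$333.55 (Apr)
Initial deposit = cushion − low point = $235.66 − (-$333.55) = $569.21

$569.21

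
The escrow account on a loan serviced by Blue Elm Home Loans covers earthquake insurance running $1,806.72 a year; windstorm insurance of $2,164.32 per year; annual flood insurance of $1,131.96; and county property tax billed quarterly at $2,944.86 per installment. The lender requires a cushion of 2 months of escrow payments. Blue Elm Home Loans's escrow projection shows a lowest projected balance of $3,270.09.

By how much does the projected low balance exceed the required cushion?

Earthquake insurance: $1,806.72 annually
Windstorm insurance: $2,164.32 annually
Flood insurance: $1,131.96 annually
County property tax: $2,944.86 × 4 = $11,779.44 annually
Combined annual = $16,882.44
Monthly escrow = $16,882.44 / 12 = $1,406.87
Required reserve = 2 × $1,406.87 = $2,813.74
Surplus = $3,270.09 − $2,813.74 = $456.35

$456.35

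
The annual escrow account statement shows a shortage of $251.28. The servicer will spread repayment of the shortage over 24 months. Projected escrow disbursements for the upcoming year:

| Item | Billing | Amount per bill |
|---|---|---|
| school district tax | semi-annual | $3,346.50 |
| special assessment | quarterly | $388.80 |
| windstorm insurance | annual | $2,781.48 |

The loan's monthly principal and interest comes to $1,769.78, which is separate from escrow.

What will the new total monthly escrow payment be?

School district tax — $3,346.50 × 2 = $6,693.00/yr
Special assessment — $388.80 × 4 = $1,555.20/yr
Windstorm insurance — $2,781.48/yr
Yearly total = $6,693.00 + $1,555.20 + $2,781.48 = $11,029.68
Base monthly escrow = $11,029.68 ÷ 12 = $919.14
Shortage per month = $251.28 ÷ 24 = $10.47
Adjusted monthly = $919.14 + $10.47 = $929.61

$929.61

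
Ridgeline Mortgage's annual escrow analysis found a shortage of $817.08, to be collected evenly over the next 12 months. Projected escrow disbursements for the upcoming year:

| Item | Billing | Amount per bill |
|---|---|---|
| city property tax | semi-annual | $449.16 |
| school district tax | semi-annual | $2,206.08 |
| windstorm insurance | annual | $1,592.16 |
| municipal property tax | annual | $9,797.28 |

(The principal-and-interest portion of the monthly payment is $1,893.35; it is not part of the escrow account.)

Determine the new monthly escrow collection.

City property tax: $449.16 × 2 = $898.32 annually
School district tax: $2,206.08 × 2 = $4,412.16 annually
Windstorm insurance: $1,592.16 annually
Municipal property tax: $9,797.28 annually
Total annual escrow = $898.32 + $4,412.16 + $1,592.16 + $9,797.28 = $16,699.92
Monthly = $16,699.92 ÷ 12 = $1,391.66
Shortage per month = $817.08 ÷ 12 = $68.09
New monthly escrow = $1,391.66 + $68.09 = $1,459.75

$1,459.75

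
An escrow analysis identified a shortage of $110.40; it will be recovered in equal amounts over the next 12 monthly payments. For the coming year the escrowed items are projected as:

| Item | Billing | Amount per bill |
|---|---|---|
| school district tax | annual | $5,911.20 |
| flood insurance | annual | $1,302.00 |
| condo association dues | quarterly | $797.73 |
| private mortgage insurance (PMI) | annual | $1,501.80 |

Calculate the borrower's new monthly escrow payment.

School district tax: $5,911.20
Flood insurance: $1,302.00
Condo association dues: $797.73 × 4 = $3,190.92
Private mortgage insurance (PMI): $1,501.80
Total annual escrow = $5,911.20 + $1,302.00 + $3,190.92 + $1,501.80 = $11,905.92
Base monthly escrow = $11,905.92 ÷ 12 = $992.16
Monthly shortage recovery: $110.40 ÷ 12 = $9.20
Adjusted monthly = $992.16 + $9.20 = $1,001.36

$1,001.36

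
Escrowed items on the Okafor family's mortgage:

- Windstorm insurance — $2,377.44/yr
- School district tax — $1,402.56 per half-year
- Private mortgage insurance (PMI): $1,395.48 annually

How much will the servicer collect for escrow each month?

$548.17

Windstorm insurance — $2,377.44/yr
School district tax — $1,402.56 × 2 = $2,805.12/yr
Private mortgage insurance (PMI) — $1,395.48/yr
Annual escrow total = $6,578.04
Per month = $6,578.04 / 12 = $548.17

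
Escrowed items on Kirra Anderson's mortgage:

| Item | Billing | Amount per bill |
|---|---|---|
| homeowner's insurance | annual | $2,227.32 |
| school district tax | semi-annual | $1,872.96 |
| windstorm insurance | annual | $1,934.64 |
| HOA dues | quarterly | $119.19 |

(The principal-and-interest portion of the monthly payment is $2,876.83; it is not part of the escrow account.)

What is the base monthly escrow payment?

Homeowner's insurance = $2,227.32/yr
School district tax = $1,872.96 × 2 = $3,745.92/yr
Windstorm insurance = $1,934.64/yr
HOA dues = $119.19 × 4 = $476.76/yr
Combined annual = $2,227.32 + $3,745.92 + $1,934.64 + $476.76 = $8,384.64
Per month = $8,384.64 ÷ 12 = $698.72

$698.72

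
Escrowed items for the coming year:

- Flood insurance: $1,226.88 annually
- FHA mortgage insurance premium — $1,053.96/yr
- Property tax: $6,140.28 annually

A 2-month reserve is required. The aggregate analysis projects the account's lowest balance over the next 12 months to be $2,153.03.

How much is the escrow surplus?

Flood insurance — $1,226.88 per year
FHA mortgage insurance premium — $1,053.96 per year
Property tax — $6,140.28 per year
Combined annual = $1,226.88 + $1,053.96 + $6,140.28 = $8,421.12
Base monthly escrow = $8,421.12 / 12 = $701.76
Required reserve = 2 × $701.76 = $1,403.52
Surplus = $2,153.03 − $1,403.52 = $749.51

$749.51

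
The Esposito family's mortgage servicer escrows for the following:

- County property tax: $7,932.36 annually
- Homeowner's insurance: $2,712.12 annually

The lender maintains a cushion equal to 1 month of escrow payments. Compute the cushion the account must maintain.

County property tax: $7,932.36 per year
Homeowner's insurance: $2,712.12 per year
Total per year = $10,644.48
Monthly escrow = $10,644.48 ÷ 12 = $887.04
Required cushion = 1 × $887.04 = $887.04

$887.04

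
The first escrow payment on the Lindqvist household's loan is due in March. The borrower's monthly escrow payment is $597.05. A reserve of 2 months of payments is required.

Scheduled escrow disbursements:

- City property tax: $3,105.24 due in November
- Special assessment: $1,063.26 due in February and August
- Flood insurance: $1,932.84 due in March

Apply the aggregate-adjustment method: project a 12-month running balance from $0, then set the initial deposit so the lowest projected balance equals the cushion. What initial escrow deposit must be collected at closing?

Cushion = 2 × $597.05 = $1,194.10
Trial balance (start $0, +$597.05 each month, − disbursements):
  Mar: +$597.05 − $1,932.84 → -$1,335.79
  Apr: +$597.05 → -$738.74
  May: +$597.05 → -$141.69
  Jun: +$597.05 → $455.36
  Jul: +$597.05 → $1,052.41
  Aug: +$597.05 − $1,063.26 → $586.20
  Sep: +$597.05 → $1,183.25
  Oct: +$597.05 → $1,780.30
  Nov: +$597.05 − $3,105.24 → -$727.89
  Dec: +$597.05 → -$130.84
  Jan: +$597.05 → $466.21
  Feb: +$597.05 − $1,063.26 → $0.00
Lowest trial balance = -$1,335.79 (Mar)
Initial deposit = cushion − low point = $1,194.10 − (-$1,335.79) = $2,529.89

$2,529.89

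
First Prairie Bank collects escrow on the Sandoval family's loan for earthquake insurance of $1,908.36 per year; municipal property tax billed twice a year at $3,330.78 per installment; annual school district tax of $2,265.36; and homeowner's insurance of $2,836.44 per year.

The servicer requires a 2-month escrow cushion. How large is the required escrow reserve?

Earthquake insurance — $1,908.36 per year
Municipal property tax — $3,330.78 × 2 = $6,661.56 per year
School district tax — $2,265.36 per year
Homeowner's insurance — $2,836.44 per year
Yearly total = $1,908.36 + $6,661.56 + $2,265.36 + $2,836.44 = $13,671.72
Monthly = $13,671.72 ÷ 12 = $1,139.31
Cushion = 2 × $1,139.31 = $2,278.62

$2,278.62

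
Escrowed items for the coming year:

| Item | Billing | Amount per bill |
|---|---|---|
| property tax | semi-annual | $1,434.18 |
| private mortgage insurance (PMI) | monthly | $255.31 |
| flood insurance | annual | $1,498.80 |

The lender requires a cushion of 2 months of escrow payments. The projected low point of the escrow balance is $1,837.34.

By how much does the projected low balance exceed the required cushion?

Property tax: $1,434.18 × 2 = $2,868.36
Private mortgage insurance (PMI): $255.31 × 12 = $3,063.72
Flood insurance: $1,498.80
Yearly total = $2,868.36 + $3,063.72 + $1,498.80 = $7,430.88
Base monthly escrow = $7,430.88 / 12 = $619.24
Cushion = 2 × $619.24 = $1,238.48
Surplus = $1,837.34 − $1,238.48 = $598.86

$598.86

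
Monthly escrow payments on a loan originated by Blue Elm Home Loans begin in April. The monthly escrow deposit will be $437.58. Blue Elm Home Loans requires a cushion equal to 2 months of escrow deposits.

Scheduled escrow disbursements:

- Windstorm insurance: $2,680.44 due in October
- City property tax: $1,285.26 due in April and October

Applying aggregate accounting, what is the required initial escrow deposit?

$3,063.06

Cushion = 2 × $437.58 = $875.16
Trial balance (start $0, +$437.58 each month, − disbursements):
  Apr: +$437.58 − $1,285.26 → -$847.68
  May: +$437.58 → -$410.10
  Jun: +$437.58 → $27.48
  Jul: +$437.58 → $465.06
  Aug: +$437.58 → $902.64
  Sep: +$437.58 → $1,340.22
  Oct: +$437.58 − $3,965.70 → -$2,187.90
  Nov: +$437.58 → -$1,750.32
  Dec: +$437.58 → -$1,312.74
  Jan: +$437.58 → -$875.16
  Feb: +$437.58 → -$437.58
  Mar: +$437.58 → $0.00
Lowest trial balance = -$2,187.90 (Oct)
Initial deposit = cushion − low point = $875.16 − (-$2,187.90) = $3,063.06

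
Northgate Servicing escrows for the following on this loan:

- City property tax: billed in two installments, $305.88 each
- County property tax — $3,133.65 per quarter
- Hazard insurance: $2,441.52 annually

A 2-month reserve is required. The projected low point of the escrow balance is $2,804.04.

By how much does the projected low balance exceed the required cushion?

$206.06

City property tax = $305.88 × 2 = $611.76
County property tax = $3,133.65 × 4 = $12,534.60
Hazard insurance = $2,441.52
Yearly total = $15,587.88
Per month = $15,587.88 / 12 = $1,298.99
Cushion = 2 × $1,298.99 = $2,597.98
Excess over cushion: $2,804.04 − $2,597.98 = $206.06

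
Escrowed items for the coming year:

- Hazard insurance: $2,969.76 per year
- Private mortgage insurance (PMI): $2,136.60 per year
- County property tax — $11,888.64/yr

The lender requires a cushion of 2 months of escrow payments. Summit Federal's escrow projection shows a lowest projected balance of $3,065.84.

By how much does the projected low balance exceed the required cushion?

Hazard insurance = $2,969.76/yr
Private mortgage insurance (PMI) = $2,136.60/yr
County property tax = $11,888.64/yr
Yearly total = $16,995.00
Monthly = $16,995.00 ÷ 12 = $1,416.25
Required reserve = 2 × $1,416.25 = $2,832.50
Excess over cushion: $3,065.84 − $2,832.50 = $233.34

$233.34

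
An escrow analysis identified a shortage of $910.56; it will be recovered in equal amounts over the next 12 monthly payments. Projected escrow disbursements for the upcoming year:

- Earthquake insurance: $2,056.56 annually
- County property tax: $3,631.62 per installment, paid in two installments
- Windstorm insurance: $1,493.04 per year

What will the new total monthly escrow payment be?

$976.95

Earthquake insurance — $2,056.56 annually
County property tax — $3,631.62 × 2 = $7,263.24 annually
Windstorm insurance — $1,493.04 annually
Combined annual = $10,812.84
Base monthly escrow = $10,812.84 / 12 = $901.07
Monthly shortage recovery: $910.56 / 12 = $75.88
Adjusted monthly = $901.07 + $75.88 = $976.95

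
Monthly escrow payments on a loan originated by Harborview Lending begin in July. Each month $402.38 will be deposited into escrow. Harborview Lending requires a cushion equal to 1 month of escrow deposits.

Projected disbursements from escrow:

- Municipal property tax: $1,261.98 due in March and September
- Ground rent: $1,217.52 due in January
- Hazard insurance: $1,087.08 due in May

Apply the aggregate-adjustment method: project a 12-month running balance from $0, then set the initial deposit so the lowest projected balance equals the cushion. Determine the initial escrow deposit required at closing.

Cushion = 1 × $402.38 = $402.38
Trial balance (start $0, +$402.38 each month, − disbursements):
  Jul: +$402.38 → $402.38
  Aug: +$402.38 → $804.76
  Sep: +$402.38 − $1,261.98 → -$54.84
  Oct: +$402.38 → $347.54
  Nov: +$402.38 → $749.92
  Dec: +$402.38 → $1,152.30
  Jan: +$402.38 − $1,217.52 → $337.16
  Feb: +$402.38 → $739.54
  Mar: +$402.38 − $1,261.98 → -$120.06
  Apr: +$402.38 → $282.32
  May: +$402.38 − $1,087.08 → -$402.38
  Jun: +$402.38 → $0.00
Lowest trial balance = -$402.38 (May)
Initial deposit = cushion − low point = $402.38 − (-$402.38) = $804.76

$804.76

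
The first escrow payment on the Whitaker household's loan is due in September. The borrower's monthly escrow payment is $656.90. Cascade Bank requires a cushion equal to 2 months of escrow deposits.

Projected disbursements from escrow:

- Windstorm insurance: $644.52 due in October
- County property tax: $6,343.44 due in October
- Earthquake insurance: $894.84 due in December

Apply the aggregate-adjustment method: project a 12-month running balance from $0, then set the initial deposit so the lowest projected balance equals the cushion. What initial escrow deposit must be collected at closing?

Cushion = 2 × $656.90 = $1,313.80
Trial balance (start $0, +$656.90 each month, − disbursements):
  Sep: +$656.90 → $656.90
  Oct: +$656.90 − $6,987.96 → -$5,674.16
  Nov: +$656.90 → -$5,017.26
  Dec: +$656.90 − $894.84 → -$5,255.20
  Jan: +$656.90 → -$4,598.30
  Feb: +$656.90 → -$3,941.40
  Mar: +$656.90 → -$3,284.50
  Apr: +$656.90 → -$2,627.60
  May: +$656.90 → -$1,970.70
  Jun: +$656.90 → -$1,313.80
  Jul: +$656.90 → -$656.90
  Aug: +$656.90 → $0.00
Lowest trial balance = -$5,674.16 (Oct)
Initial deposit = cushion − low point = $1,313.80 − (-$5,674.16) = $6,987.96

$6,987.96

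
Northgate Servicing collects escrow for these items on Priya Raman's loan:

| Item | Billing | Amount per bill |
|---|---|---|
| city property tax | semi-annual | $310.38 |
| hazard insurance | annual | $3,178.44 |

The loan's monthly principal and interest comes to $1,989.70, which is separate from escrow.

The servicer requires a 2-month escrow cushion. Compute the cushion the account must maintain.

$633.20

City property tax = $310.38 × 2 = $620.76/yr
Hazard insurance = $3,178.44/yr
Annual escrow total = $3,799.20
Per month = $3,799.20 / 12 = $316.60
Required cushion = 2 × $316.60 = $633.20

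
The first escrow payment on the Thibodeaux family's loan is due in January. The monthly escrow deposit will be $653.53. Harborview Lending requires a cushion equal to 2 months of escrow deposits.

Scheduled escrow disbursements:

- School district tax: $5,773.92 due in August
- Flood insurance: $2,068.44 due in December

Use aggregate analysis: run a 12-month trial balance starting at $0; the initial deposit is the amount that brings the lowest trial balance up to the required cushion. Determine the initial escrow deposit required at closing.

$1,852.74

Cushion = 2 × $653.53 = $1,307.06
Trial balance (start $0, +$653.53 each month, − disbursements):
  Jan: +$653.53 → $653.53
  Feb: +$653.53 → $1,307.06
  Mar: +$653.53 → $1,960.59
  Apr: +$653.53 → $2,614.12
  May: +$653.53 → $3,267.65
  Jun: +$653.53 → $3,921.18
  Jul: +$653.53 → $4,574.71
  Aug: +$653.53 − $5,773.92 → -$545.68
  Sep: +$653.53 → $107.85
  Oct: +$653.53 → $761.38
  Nov: +$653.53 → $1,414.91
  Dec: +$653.53 − $2,068.44 → $0.00
Lowest trial balance = -$545.68 (Aug)
Initial deposit = cushion − low point = $1,307.06 − (-$545.68) = $1,852.74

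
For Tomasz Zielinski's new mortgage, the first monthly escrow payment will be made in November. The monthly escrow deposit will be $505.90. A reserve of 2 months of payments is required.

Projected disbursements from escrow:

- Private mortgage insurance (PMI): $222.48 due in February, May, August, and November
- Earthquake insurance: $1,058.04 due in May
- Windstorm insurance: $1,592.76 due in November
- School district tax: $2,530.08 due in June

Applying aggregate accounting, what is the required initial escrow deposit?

Cushion = 2 × $505.90 = $1,011.80
Trial balance (start $0, +$505.90 each month, − disbursements):
  Nov: +$505.90 − $1,815.24 → -$1,309.34
  Dec: +$505.90 → -$803.44
  Jan: +$505.90 → -$297.54
  Feb: +$505.90 − $222.48 → -$14.12
  Mar: +$505.90 → $491.78
  Apr: +$505.90 → $997.68
  May: +$505.90 − $1,280.52 → $223.06
  Jun: +$505.90 − $2,530.08 → -$1,801.12
  Jul: +$505.90 → -$1,295.22
  Aug: +$505.90 − $222.48 → -$1,011.80
  Sep: +$505.90 → -$505.90
  Oct: +$505.90 → $0.00
Lowest trial balance = -$1,801.12 (Jun)
Initial deposit = cushion − low point = $1,011.80 − (-$1,801.12) = $2,812.92

$2,812.92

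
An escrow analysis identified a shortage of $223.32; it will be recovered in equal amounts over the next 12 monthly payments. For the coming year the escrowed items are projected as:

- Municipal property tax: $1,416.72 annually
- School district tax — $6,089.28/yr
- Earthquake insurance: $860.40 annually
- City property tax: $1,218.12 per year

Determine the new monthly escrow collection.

$817.32

Municipal property tax — $1,416.72 per year
School district tax — $6,089.28 per year
Earthquake insurance — $860.40 per year
City property tax — $1,218.12 per year
Total per year = $9,584.52
Base monthly escrow = $9,584.52 / 12 = $798.71
Monthly shortage recovery: $223.32 ÷ 12 = $18.61
New monthly escrow = $798.71 + $18.61 = $817.32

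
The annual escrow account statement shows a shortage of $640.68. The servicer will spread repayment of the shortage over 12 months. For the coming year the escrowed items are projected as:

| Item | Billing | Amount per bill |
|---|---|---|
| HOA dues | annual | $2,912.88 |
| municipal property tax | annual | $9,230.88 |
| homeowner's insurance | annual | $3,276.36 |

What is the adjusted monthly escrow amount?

$1,338.40

HOA dues: $2,912.88 per year
Municipal property tax: $9,230.88 per year
Homeowner's insurance: $3,276.36 per year
Annual escrow total = $2,912.88 + $9,230.88 + $3,276.36 = $15,420.12
Monthly escrow = $15,420.12 / 12 = $1,285.01
Shortage spread = $640.68 ÷ 12 = $53.39/mo
Adjusted monthly = $1,285.01 + $53.39 = $1,338.40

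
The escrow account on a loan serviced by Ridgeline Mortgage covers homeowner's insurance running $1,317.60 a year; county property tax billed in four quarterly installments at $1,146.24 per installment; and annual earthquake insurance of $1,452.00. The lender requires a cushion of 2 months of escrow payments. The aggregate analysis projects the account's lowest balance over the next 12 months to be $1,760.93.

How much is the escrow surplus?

Homeowner's insurance: $1,317.60
County property tax: $1,146.24 × 4 = $4,584.96
Earthquake insurance: $1,452.00
Total per year = $1,317.60 + $4,584.96 + $1,452.00 = $7,354.56
Per month = $7,354.56 / 12 = $612.88
Required reserve = 2 × $612.88 = $1,225.76
Excess over cushion: $1,760.93 − $1,225.76 = $535.17

$535.17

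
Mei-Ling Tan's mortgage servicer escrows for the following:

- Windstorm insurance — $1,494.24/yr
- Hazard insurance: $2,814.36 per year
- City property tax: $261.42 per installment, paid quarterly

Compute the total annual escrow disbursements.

Windstorm insurance = $1,494.24
Hazard insurance = $2,814.36
City property tax = $261.42 × 4 = $1,045.68
Annual escrow total = $1,494.24 + $2,814.36 + $1,045.68 = $5,354.28

$5,354.28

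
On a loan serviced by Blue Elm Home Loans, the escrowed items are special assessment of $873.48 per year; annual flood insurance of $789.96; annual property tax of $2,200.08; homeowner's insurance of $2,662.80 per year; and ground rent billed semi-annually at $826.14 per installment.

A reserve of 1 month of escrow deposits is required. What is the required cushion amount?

$681.55

Special assessment — $873.48 per year
Flood insurance — $789.96 per year
Property tax — $2,200.08 per year
Homeowner's insurance — $2,662.80 per year
Ground rent — $826.14 × 2 = $1,652.28 per year
Combined annual = $873.48 + $789.96 + $2,200.08 + $2,662.80 + $1,652.28 = $8,178.60
Per month = $8,178.60 ÷ 12 = $681.55
Cushion = 1 × $681.55 = $681.55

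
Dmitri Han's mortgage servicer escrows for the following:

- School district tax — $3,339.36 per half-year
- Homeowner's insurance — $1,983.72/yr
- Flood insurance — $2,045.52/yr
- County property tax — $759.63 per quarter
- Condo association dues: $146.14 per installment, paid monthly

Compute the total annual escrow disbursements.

$15,500.16

School district tax: $3,339.36 × 2 = $6,678.72 annually
Homeowner's insurance: $1,983.72 annually
Flood insurance: $2,045.52 annually
County property tax: $759.63 × 4 = $3,038.52 annually
Condo association dues: $146.14 × 12 = $1,753.68 annually
Combined annual = $6,678.72 + $1,983.72 + $2,045.52 + $3,038.52 + $1,753.68 = $15,500.16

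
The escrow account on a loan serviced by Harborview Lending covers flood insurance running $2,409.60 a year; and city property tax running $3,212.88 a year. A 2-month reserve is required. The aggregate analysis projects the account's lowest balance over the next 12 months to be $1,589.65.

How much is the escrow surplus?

Flood insurance = $2,409.60 per year
City property tax = $3,212.88 per year
Yearly total = $2,409.60 + $3,212.88 = $5,622.48
Monthly escrow = $5,622.48 ÷ 12 = $468.54
Cushion = 2 × $468.54 = $937.08
Excess over cushion: $1,589.65 − $937.08 = $652.57

$652.57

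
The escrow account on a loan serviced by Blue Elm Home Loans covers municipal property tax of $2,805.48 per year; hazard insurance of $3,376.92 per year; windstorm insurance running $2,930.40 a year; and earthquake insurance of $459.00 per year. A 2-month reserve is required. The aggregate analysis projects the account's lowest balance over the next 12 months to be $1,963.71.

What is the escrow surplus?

$368.41

Municipal property tax — $2,805.48/yr
Hazard insurance — $3,376.92/yr
Windstorm insurance — $2,930.40/yr
Earthquake insurance — $459.00/yr
Yearly total = $2,805.48 + $3,376.92 + $2,930.40 + $459.00 = $9,571.80
Per month = $9,571.80 / 12 = $797.65
Cushion = 2 × $797.65 = $1,595.30
Excess over cushion: $1,963.71 − $1,595.30 = $368.41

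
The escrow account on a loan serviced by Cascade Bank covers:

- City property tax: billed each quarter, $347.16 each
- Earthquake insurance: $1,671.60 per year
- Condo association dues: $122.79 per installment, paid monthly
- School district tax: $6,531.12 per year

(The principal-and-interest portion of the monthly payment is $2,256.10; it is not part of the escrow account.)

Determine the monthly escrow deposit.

City property tax: $347.16 × 4 = $1,388.64/yr
Earthquake insurance: $1,671.60/yr
Condo association dues: $122.79 × 12 = $1,473.48/yr
School district tax: $6,531.12/yr
Combined annual = $11,064.84
Monthly = $11,064.84 ÷ 12 = $922.07

$922.07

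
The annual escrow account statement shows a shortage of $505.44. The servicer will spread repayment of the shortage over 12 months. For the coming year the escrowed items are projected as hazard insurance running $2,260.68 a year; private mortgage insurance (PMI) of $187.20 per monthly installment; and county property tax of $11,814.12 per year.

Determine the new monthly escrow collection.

$1,402.22

Hazard insurance = $2,260.68 annually
Private mortgage insurance (PMI) = $187.20 × 12 = $2,246.40 annually
County property tax = $11,814.12 annually
Annual escrow total = $2,260.68 + $2,246.40 + $11,814.12 = $16,321.20
Monthly = $16,321.20 / 12 = $1,360.10
Monthly shortage recovery: $505.44 ÷ 12 = $42.12
Adjusted monthly = $1,360.10 + $42.12 = $1,402.22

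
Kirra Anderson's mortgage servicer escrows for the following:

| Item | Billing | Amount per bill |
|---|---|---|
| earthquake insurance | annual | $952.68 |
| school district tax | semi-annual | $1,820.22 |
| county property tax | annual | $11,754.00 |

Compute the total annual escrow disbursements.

Earthquake insurance — $952.68/yr
School district tax — $1,820.22 × 2 = $3,640.44/yr
County property tax — $11,754.00/yr
Total per year = $16,347.12

$16,347.12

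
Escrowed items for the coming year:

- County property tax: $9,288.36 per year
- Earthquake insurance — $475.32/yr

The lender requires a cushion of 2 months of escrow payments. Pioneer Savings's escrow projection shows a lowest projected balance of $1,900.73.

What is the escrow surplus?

$273.45

County property tax = $9,288.36/yr
Earthquake insurance = $475.32/yr
Combined annual = $9,763.68
Monthly = $9,763.68 ÷ 12 = $813.64
Cushion = 2 × $813.64 = $1,627.28
Excess over cushion: $1,900.73 − $1,627.28 = $273.45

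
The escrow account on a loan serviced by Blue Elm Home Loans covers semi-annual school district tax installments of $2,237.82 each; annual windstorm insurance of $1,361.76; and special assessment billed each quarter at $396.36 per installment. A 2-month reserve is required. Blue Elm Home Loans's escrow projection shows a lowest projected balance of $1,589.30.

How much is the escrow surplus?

School district tax = $2,237.82 × 2 = $4,475.64/yr
Windstorm insurance = $1,361.76/yr
Special assessment = $396.36 × 4 = $1,585.44/yr
Annual escrow total = $7,422.84
Per month = $7,422.84 ÷ 12 = $618.57
Required reserve = 2 × $618.57 = $1,237.14
Surplus = $1,589.30 − $1,237.14 = $352.16

$352.16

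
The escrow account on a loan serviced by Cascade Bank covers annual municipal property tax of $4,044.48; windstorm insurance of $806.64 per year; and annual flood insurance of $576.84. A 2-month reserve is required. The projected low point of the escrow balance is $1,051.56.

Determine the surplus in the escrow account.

$146.90

Municipal property tax = $4,044.48/yr
Windstorm insurance = $806.64/yr
Flood insurance = $576.84/yr
Total annual escrow = $4,044.48 + $806.64 + $576.84 = $5,427.96
Monthly escrow = $5,427.96 ÷ 12 = $452.33
Cushion = 2 × $452.33 = $904.66
Surplus = $1,051.56 − $904.66 = $146.90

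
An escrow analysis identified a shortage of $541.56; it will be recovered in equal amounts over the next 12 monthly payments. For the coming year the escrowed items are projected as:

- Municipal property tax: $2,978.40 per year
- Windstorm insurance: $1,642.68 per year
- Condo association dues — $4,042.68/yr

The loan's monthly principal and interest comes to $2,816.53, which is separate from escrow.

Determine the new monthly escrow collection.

Municipal property tax = $2,978.40 per year
Windstorm insurance = $1,642.68 per year
Condo association dues = $4,042.68 per year
Annual escrow total = $8,663.76
Monthly = $8,663.76 ÷ 12 = $721.98
Shortage per month = $541.56 ÷ 12 = $45.13
Adjusted monthly = $721.98 + $45.13 = $767.11

$767.11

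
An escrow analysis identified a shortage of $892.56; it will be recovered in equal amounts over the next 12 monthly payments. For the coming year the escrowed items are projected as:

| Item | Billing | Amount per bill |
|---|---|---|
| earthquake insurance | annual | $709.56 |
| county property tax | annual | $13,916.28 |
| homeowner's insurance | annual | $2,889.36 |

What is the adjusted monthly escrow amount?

Earthquake insurance: $709.56 per year
County property tax: $13,916.28 per year
Homeowner's insurance: $2,889.36 per year
Total annual escrow = $17,515.20
Monthly escrow = $17,515.20 / 12 = $1,459.60
Monthly shortage recovery: $892.56 / 12 = $74.38
Adjusted monthly = $1,459.60 + $74.38 = $1,533.98

$1,533.98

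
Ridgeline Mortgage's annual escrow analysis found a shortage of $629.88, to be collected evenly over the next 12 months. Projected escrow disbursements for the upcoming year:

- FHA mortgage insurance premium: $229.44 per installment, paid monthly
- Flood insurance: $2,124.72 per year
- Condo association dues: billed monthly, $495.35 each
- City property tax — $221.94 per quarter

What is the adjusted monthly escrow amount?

$1,028.32

FHA mortgage insurance premium: $229.44 × 12 = $2,753.28 annually
Flood insurance: $2,124.72 annually
Condo association dues: $495.35 × 12 = $5,944.20 annually
City property tax: $221.94 × 4 = $887.76 annually
Combined annual = $11,709.96
Base monthly escrow = $11,709.96 / 12 = $975.83
Shortage spread = $629.88 / 12 = $52.49/mo
New monthly escrow = $975.83 + $52.49 = $1,028.32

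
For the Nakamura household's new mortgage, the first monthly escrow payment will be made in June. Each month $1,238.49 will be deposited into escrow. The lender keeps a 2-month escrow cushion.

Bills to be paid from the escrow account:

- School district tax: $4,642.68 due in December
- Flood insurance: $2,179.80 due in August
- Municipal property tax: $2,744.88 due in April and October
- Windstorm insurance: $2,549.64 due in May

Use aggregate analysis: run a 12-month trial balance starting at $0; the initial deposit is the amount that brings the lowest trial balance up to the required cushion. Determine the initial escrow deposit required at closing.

$3,374.91

Cushion = 2 × $1,238.49 = $2,476.98
Trial balance (start $0, +$1,238.49 each month, − disbursements):
  Jun: +$1,238.49 → $1,238.49
  Jul: +$1,238.49 → $2,476.98
  Aug: +$1,238.49 − $2,179.80 → $1,535.67
  Sep: +$1,238.49 → $2,774.16
  Oct: +$1,238.49 − $2,744.88 → $1,267.77
  Nov: +$1,238.49 → $2,506.26
  Dec: +$1,238.49 − $4,642.68 → -$897.93
  Jan: +$1,238.49 → $340.56
  Feb: +$1,238.49 → $1,579.05
  Mar: +$1,238.49 → $2,817.54
  Apr: +$1,238.49 − $2,744.88 → $1,311.15
  May: +$1,238.49 − $2,549.64 → $0.00
Lowest trial balance = -$897.93 (Dec)
Initial deposit = cushion − low point = $2,476.98 − (-$897.93) = $3,374.91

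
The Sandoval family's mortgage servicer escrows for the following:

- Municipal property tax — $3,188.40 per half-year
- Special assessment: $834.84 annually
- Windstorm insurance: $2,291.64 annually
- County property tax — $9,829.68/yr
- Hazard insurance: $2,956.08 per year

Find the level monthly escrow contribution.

Municipal property tax: $3,188.40 × 2 = $6,376.80 per year
Special assessment: $834.84 per year
Windstorm insurance: $2,291.64 per year
County property tax: $9,829.68 per year
Hazard insurance: $2,956.08 per year
Yearly total = $22,289.04
Monthly escrow = $22,289.04 / 12 = $1,857.42

$1,857.42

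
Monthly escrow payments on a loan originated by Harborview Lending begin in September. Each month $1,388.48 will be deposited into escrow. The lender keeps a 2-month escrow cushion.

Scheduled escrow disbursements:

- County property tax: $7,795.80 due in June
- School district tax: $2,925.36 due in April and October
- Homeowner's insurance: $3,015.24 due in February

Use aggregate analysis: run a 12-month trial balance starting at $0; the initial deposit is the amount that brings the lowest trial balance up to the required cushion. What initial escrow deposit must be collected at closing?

Cushion = 2 × $1,388.48 = $2,776.96
Trial balance (start $0, +$1,388.48 each month, − disbursements):
  Sep: +$1,388.48 → $1,388.48
  Oct: +$1,388.48 − $2,925.36 → -$148.40
  Nov: +$1,388.48 → $1,240.08
  Dec: +$1,388.48 → $2,628.56
  Jan: +$1,388.48 → $4,017.04
  Feb: +$1,388.48 − $3,015.24 → $2,390.28
  Mar: +$1,388.48 → $3,778.76
  Apr: +$1,388.48 − $2,925.36 → $2,241.88
  May: +$1,388.48 → $3,630.36
  Jun: +$1,388.48 − $7,795.80 → -$2,776.96
  Jul: +$1,388.48 → -$1,388.48
  Aug: +$1,388.48 → $0.00
Lowest trial balance = -$2,776.96 (Jun)
Initial deposit = cushion − low point = $2,776.96 − (-$2,776.96) = $5,553.92

$5,553.92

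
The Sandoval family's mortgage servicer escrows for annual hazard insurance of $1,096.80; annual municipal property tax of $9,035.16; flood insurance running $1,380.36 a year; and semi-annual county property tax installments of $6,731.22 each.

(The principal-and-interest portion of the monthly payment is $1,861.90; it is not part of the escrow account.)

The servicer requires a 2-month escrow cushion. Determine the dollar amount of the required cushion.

$4,162.46

Hazard insurance — $1,096.80/yr
Municipal property tax — $9,035.16/yr
Flood insurance — $1,380.36/yr
County property tax — $6,731.22 × 2 = $13,462.44/yr
Yearly total = $24,974.76
Base monthly escrow = $24,974.76 / 12 = $2,081.23
Cushion = 2 × $2,081.23 = $4,162.46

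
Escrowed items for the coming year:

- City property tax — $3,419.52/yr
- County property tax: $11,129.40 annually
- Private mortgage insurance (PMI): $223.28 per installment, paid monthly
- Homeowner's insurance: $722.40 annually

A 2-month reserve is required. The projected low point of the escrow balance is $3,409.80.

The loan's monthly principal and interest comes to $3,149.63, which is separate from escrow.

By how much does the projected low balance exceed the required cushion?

City property tax — $3,419.52/yr
County property tax — $11,129.40/yr
Private mortgage insurance (PMI) — $223.28 × 12 = $2,679.36/yr
Homeowner's insurance — $722.40/yr
Annual escrow total = $17,950.68
Monthly = $17,950.68 ÷ 12 = $1,495.89
Required cushion = 2 × $1,495.89 = $2,991.78
Excess over cushion: $3,409.80 − $2,991.78 = $418.02

$418.02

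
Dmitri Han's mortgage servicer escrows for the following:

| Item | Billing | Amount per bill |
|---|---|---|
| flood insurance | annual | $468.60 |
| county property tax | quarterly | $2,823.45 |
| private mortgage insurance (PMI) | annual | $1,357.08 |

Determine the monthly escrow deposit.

$1,093.29

Flood insurance — $468.60/yr
County property tax — $2,823.45 × 4 = $11,293.80/yr
Private mortgage insurance (PMI) — $1,357.08/yr
Total annual escrow = $13,119.48
Monthly escrow = $13,119.48 / 12 = $1,093.29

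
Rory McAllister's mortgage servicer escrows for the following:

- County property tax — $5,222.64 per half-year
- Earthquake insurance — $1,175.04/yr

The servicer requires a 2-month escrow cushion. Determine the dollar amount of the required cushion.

County property tax = $5,222.64 × 2 = $10,445.28/yr
Earthquake insurance = $1,175.04/yr
Total per year = $10,445.28 + $1,175.04 = $11,620.32
Monthly = $11,620.32 ÷ 12 = $968.36
Cushion = 2 × $968.36 = $1,936.72

$1,936.72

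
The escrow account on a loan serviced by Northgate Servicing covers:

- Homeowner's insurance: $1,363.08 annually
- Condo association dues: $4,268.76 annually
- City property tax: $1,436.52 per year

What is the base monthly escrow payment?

$589.03

Homeowner's insurance — $1,363.08 annually
Condo association dues — $4,268.76 annually
City property tax — $1,436.52 annually
Yearly total = $7,068.36
Base monthly escrow = $7,068.36 ÷ 12 = $589.03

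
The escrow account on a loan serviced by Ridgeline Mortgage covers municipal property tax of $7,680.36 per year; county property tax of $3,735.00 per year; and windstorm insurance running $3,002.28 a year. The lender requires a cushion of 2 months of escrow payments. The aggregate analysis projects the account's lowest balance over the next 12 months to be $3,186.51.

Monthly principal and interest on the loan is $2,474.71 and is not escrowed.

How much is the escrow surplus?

$783.57

Municipal property tax — $7,680.36
County property tax — $3,735.00
Windstorm insurance — $3,002.28
Annual escrow total = $14,417.64
Base monthly escrow = $14,417.64 ÷ 12 = $1,201.47
Required cushion = 2 × $1,201.47 = $2,402.94
Surplus = $3,186.51 − $2,402.94 = $783.57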